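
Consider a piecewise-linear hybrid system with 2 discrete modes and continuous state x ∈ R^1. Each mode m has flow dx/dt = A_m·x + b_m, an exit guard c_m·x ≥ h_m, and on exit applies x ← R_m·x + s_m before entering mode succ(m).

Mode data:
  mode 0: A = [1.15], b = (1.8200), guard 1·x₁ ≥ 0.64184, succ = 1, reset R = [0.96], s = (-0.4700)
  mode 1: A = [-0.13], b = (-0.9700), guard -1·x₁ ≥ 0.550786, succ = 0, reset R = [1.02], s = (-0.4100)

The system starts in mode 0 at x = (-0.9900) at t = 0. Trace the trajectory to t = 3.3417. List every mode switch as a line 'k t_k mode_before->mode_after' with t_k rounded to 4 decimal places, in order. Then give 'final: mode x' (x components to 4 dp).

Mode 0: guard c·x = 0.6418 hit at Δt = 1.1502 (t = 1.1502), x⁻ = (0.6418) → reset → x⁺ = (0.1462), jump to mode 1
Mode 1: guard c·x = 0.5508 hit at Δt = 0.7391 (t = 1.8893), x⁻ = (-0.5508) → reset → x⁺ = (-0.9718), jump to mode 0
Mode 0: guard c·x = 0.6418 hit at Δt = 1.1239 (t = 3.0132), x⁻ = (0.6418) → reset → x⁺ = (0.1462), jump to mode 1
Mode 1: flow for 0.3285 to horizon, guard not reached → x = (-0.1719)

1 1.1502 0->1
2 1.8893 1->0
3 3.0132 0->1
final: 1 -0.1719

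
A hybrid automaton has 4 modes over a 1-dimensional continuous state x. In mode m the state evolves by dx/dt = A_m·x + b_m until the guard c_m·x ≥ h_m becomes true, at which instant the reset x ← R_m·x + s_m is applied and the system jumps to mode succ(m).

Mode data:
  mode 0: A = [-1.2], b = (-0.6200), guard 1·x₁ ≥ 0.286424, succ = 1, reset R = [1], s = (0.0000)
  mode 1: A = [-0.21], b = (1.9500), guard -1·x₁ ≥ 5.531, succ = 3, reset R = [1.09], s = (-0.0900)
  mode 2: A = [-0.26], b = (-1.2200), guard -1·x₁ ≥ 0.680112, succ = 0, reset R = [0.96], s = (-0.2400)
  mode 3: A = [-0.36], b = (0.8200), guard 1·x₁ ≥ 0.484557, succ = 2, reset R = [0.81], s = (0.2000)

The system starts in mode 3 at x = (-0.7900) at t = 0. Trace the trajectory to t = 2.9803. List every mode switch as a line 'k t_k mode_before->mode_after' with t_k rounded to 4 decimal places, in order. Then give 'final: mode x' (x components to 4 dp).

Mode 3: guard c·x = 0.4846 hit at Δt = 1.4915 (t = 1.4915), x⁻ = (0.4846) → reset → x⁺ = (0.5925), jump to mode 2
Mode 2: guard c·x = 0.6801 hit at Δt = 1.0596 (t = 2.5511), x⁻ = (-0.6801) → reset → x⁺ = (-0.8929), jump to mode 0
Mode 0: flow for 0.4292 to horizon, guard not reached → x = (-0.7415)

1 1.4915 3->2
2 2.5511 2->0
final: 0 -0.7415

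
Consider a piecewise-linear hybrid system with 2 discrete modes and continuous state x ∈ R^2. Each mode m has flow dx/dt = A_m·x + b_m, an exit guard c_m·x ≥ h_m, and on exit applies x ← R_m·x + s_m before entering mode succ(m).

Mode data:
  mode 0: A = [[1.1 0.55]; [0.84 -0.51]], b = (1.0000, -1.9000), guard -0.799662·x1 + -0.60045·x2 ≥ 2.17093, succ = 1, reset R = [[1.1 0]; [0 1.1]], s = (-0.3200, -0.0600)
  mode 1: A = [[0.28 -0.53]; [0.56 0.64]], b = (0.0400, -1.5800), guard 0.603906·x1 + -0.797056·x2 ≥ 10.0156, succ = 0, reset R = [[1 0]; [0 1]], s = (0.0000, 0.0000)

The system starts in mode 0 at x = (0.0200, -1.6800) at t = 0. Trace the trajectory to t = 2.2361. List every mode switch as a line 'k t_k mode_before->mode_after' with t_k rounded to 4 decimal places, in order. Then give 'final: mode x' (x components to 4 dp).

Mode 0: guard c·x = 2.1709 hit at Δt = 1.4511 (t = 1.4511), x⁻ = (-0.5519, -2.8805) → reset → x⁺ = (-0.9271, -3.2285), jump to mode 1
Mode 1: flow for 0.7850 to horizon, guard not reached → x = (1.1937, -7.0179)

1 1.4511 0->1
final: 1 1.1937 -7.0179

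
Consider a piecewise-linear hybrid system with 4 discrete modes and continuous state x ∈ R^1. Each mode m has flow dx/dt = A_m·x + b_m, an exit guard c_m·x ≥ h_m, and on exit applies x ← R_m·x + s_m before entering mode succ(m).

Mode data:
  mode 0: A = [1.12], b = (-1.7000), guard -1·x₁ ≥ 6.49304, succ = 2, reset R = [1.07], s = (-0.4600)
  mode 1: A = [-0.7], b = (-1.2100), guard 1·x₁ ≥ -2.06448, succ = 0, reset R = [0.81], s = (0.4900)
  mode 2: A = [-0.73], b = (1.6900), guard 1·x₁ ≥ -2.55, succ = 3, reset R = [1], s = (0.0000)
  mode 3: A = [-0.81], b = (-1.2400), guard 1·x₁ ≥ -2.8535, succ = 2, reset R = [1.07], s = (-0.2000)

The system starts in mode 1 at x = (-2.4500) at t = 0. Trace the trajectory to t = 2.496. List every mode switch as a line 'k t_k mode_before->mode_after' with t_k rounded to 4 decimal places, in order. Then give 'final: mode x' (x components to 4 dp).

Mode 1: guard c·x = -2.0645 hit at Δt = 1.0920 (t = 1.0920), x⁻ = (-2.0645) → reset → x⁺ = (-1.1822), jump to mode 0
Mode 0: guard c·x = 6.4930 hit at Δt = 0.9710 (t = 2.0630), x⁻ = (-6.4930) → reset → x⁺ = (-7.4076), jump to mode 2
Mode 2: flow for 0.4330 to horizon, guard not reached → x = (-4.7726)

1 1.0920 1->0
2 2.0630 0->2
final: 2 -4.7726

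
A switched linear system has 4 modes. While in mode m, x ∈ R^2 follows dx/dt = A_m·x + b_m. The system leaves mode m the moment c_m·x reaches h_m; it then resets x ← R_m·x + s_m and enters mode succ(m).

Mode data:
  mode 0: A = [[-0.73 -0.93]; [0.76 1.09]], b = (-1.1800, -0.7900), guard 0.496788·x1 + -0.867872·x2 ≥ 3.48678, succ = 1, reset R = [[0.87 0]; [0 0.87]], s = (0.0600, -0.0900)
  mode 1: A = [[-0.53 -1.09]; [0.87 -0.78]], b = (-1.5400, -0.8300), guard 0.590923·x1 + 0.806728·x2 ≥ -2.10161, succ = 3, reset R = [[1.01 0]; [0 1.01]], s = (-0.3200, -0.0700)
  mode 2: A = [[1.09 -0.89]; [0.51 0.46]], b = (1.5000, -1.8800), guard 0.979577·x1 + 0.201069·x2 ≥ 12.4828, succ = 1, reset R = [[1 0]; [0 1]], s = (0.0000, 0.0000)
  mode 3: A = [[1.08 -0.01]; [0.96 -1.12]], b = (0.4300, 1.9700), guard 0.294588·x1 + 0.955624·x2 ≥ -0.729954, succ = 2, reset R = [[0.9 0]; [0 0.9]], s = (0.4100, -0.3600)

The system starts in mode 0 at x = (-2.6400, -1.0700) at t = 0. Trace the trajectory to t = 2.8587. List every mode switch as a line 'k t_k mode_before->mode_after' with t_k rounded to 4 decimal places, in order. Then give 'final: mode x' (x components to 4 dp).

1 0.6750 0->1
2 1.2065 1->3
3 1.6759 3->2
final: 2 10.9943 -1.4928

Mode 0: guard c·x = 3.4868 hit at Δt = 0.6750 (t = 0.6750), x⁻ = (-0.8562, -4.5078) → reset → x⁺ = (-0.6849, -4.0117), jump to mode 1
Mode 1: guard c·x = -2.1016 hit at Δt = 0.5315 (t = 1.2065), x⁻ = (0.5323, -2.9950) → reset → x⁺ = (0.2176, -3.0950), jump to mode 3
Mode 3: guard c·x = -0.7300 hit at Δt = 0.4694 (t = 1.6759), x⁻ = (0.6366, -0.9601) → reset → x⁺ = (0.9830, -1.2241), jump to mode 2
Mode 2: flow for 1.1828 to horizon, guard not reached → x = (10.9943, -1.4928)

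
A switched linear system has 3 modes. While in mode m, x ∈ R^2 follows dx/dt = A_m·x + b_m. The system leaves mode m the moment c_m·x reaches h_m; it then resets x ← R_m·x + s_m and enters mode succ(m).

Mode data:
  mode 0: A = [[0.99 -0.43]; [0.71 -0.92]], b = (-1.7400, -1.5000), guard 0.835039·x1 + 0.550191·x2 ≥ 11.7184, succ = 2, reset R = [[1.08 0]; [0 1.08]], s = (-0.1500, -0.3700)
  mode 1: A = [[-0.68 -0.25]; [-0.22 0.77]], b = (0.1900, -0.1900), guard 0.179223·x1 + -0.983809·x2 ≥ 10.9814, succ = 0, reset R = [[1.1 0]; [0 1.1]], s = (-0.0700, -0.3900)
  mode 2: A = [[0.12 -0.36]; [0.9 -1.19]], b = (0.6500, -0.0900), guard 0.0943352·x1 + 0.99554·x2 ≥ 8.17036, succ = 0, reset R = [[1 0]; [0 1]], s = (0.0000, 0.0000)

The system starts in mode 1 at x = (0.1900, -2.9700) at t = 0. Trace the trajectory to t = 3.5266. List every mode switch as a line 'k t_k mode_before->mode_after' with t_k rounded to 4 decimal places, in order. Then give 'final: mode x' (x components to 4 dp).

Mode 1: guard c·x = 10.9814 hit at Δt = 1.5447 (t = 1.5447), x⁻ = (1.8649, -10.8224) → reset → x⁺ = (1.9814, -12.2946), jump to mode 0
Mode 0: guard c·x = 11.7184 hit at Δt = 1.5408 (t = 3.0855), x⁻ = (13.5878, 0.6762) → reset → x⁺ = (14.5248, 0.3603), jump to mode 2
Mode 2: flow for 0.4411 to horizon, guard not reached → x = (15.1637, 4.7929)

1 1.5447 1->0
2 3.0855 0->2
final: 2 15.1637 4.7929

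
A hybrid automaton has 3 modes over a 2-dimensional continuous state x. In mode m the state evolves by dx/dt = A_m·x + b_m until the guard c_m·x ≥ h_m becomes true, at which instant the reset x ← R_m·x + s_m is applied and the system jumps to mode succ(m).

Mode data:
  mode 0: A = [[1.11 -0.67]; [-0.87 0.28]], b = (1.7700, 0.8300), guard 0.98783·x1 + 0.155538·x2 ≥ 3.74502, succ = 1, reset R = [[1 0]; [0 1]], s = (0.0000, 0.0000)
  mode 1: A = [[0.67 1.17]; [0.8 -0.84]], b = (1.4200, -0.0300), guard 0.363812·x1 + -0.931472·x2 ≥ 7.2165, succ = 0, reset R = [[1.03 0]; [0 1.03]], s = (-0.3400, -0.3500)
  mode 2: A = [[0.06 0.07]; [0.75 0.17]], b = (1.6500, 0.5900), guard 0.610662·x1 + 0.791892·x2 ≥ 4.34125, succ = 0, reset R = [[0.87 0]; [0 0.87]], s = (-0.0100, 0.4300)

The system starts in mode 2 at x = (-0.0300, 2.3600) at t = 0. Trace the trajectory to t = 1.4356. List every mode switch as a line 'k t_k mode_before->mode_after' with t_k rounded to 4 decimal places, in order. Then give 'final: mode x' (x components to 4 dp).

Mode 2: guard c·x = 4.3412 hit at Δt = 0.9670 (t = 0.9670), x⁻ = (1.8252, 4.0747) → reset → x⁺ = (1.5779, 3.9750), jump to mode 0
Mode 0: flow for 0.4686 to horizon, guard not reached → x = (2.0640, 4.1639)

1 0.9670 2->0
final: 0 2.0640 4.1639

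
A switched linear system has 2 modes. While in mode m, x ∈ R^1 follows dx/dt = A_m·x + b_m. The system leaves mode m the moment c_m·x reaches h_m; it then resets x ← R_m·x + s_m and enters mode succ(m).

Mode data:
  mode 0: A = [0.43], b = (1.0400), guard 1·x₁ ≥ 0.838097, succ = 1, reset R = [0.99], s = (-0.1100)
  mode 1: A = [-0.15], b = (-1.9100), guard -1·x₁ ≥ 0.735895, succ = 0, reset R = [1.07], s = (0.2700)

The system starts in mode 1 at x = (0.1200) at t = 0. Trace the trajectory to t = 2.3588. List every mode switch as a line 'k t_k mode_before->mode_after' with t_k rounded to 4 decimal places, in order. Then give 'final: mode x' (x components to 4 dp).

1 0.4594 1->0
2 1.7111 0->1
final: 1 -0.5258

Mode 1: guard c·x = 0.7359 hit at Δt = 0.4594 (t = 0.4594), x⁻ = (-0.7359) → reset → x⁺ = (-0.5174), jump to mode 0
Mode 0: guard c·x = 0.8381 hit at Δt = 1.2517 (t = 1.7111), x⁻ = (0.8381) → reset → x⁺ = (0.7197), jump to mode 1
Mode 1: flow for 0.6477 to horizon, guard not reached → x = (-0.5258)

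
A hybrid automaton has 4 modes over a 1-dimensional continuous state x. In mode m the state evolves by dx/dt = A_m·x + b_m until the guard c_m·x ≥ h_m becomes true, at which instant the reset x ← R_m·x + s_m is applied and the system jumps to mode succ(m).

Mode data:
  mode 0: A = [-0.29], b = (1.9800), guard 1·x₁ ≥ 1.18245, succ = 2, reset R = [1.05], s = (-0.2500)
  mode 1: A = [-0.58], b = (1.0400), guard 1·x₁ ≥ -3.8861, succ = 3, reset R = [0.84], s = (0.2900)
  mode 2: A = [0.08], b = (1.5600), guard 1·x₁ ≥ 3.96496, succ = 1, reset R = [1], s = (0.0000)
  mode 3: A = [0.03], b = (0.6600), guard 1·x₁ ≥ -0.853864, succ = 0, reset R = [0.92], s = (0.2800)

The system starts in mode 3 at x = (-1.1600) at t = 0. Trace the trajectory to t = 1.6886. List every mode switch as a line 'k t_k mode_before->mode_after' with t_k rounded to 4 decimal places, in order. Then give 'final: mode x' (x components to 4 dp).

1 0.4861 3->0
2 1.3882 0->2
final: 2 1.4900

Mode 3: guard c·x = -0.8539 hit at Δt = 0.4861 (t = 0.4861), x⁻ = (-0.8539) → reset → x⁺ = (-0.5056), jump to mode 0
Mode 0: guard c·x = 1.1825 hit at Δt = 0.9021 (t = 1.3882), x⁻ = (1.1824) → reset → x⁺ = (0.9916), jump to mode 2
Mode 2: flow for 0.3004 to horizon, guard not reached → x = (1.4900)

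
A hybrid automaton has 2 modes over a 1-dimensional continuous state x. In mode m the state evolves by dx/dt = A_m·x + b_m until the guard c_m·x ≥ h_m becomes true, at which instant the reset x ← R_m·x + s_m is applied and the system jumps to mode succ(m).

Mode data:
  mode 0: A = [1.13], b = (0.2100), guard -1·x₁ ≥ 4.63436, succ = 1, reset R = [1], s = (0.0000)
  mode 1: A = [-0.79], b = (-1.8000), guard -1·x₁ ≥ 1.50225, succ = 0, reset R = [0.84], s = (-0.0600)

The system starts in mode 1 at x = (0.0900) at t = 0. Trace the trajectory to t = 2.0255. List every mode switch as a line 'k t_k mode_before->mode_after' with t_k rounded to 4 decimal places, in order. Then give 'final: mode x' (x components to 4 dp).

1 1.4121 1->0
final: 0 -2.4579

Mode 1: guard c·x = 1.5023 hit at Δt = 1.4121 (t = 1.4121), x⁻ = (-1.5022) → reset → x⁺ = (-1.3219), jump to mode 0
Mode 0: flow for 0.6134 to horizon, guard not reached → x = (-2.4579)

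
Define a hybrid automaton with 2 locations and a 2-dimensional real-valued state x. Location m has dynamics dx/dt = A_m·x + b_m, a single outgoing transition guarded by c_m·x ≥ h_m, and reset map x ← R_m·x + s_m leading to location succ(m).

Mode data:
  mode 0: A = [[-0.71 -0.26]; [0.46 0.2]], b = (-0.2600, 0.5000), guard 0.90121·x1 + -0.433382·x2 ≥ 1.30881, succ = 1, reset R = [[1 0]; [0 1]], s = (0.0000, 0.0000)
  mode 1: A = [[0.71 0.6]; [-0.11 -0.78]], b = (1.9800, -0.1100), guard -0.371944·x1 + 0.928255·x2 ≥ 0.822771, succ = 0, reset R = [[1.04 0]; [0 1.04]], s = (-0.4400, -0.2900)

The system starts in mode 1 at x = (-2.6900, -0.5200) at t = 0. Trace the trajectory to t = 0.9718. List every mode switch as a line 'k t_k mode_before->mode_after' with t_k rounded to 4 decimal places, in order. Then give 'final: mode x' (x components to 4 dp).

1 0.5885 1->0
final: 0 -2.5791 -0.9227

Mode 1: guard c·x = 0.8228 hit at Δt = 0.5885 (t = 0.5885), x⁻ = (-2.8046, -0.2374) → reset → x⁺ = (-3.3568, -0.5369), jump to mode 0
Mode 0: flow for 0.3833 to horizon, guard not reached → x = (-2.5791, -0.9227)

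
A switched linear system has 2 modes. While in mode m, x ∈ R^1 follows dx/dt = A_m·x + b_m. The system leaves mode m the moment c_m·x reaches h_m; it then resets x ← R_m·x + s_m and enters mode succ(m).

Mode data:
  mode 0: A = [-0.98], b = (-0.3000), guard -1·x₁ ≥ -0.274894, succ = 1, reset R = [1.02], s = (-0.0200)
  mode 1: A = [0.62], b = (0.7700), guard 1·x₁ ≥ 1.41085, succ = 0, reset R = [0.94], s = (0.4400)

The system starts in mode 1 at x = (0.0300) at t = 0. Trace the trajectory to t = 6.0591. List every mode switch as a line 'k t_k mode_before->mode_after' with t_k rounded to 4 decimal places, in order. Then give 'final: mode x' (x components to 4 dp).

1 1.1856 1->0
2 2.4832 0->1
3 3.4003 1->0
4 4.6979 0->1
5 5.6150 1->0
final: 0 1.0349

Mode 1: guard c·x = 1.4108 hit at Δt = 1.1856 (t = 1.1856), x⁻ = (1.4108) → reset → x⁺ = (1.7662), jump to mode 0
Mode 0: guard c·x = -0.2749 hit at Δt = 1.2976 (t = 2.4832), x⁻ = (0.2749) → reset → x⁺ = (0.2604), jump to mode 1
Mode 1: guard c·x = 1.4108 hit at Δt = 0.9171 (t = 3.4003), x⁻ = (1.4108) → reset → x⁺ = (1.7662), jump to mode 0
Mode 0: guard c·x = -0.2749 hit at Δt = 1.2976 (t = 4.6979), x⁻ = (0.2749) → reset → x⁺ = (0.2604), jump to mode 1
Mode 1: guard c·x = 1.4108 hit at Δt = 0.9171 (t = 5.6150), x⁻ = (1.4108) → reset → x⁺ = (1.7662), jump to mode 0
Mode 0: flow for 0.4441 to horizon, guard not reached → x = (1.0349)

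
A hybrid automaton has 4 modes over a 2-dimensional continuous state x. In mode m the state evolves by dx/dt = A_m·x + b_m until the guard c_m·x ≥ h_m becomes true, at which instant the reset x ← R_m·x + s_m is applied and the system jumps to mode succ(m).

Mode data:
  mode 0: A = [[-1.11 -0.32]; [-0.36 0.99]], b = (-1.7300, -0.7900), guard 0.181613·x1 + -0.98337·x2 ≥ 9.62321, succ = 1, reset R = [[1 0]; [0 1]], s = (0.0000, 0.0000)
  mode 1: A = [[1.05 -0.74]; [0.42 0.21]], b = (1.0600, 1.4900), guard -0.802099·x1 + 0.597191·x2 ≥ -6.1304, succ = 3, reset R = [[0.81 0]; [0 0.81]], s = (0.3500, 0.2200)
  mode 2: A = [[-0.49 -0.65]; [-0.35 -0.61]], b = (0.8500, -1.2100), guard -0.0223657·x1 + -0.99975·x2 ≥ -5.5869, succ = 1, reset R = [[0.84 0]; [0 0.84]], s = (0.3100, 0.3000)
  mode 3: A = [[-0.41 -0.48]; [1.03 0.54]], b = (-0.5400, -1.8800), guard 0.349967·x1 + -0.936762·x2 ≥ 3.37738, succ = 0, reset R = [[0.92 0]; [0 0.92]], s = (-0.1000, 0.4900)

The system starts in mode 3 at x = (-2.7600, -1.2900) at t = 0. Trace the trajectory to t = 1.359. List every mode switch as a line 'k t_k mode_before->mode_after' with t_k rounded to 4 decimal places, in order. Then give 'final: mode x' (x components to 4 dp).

1 0.5189 3->0
final: 0 -0.6182 -8.3739

Mode 3: guard c·x = 3.3774 hit at Δt = 0.5189 (t = 0.5189), x⁻ = (-1.8514, -4.2971) → reset → x⁺ = (-1.8033, -3.4633), jump to mode 0
Mode 0: flow for 0.8401 to horizon, guard not reached → x = (-0.6182, -8.3739)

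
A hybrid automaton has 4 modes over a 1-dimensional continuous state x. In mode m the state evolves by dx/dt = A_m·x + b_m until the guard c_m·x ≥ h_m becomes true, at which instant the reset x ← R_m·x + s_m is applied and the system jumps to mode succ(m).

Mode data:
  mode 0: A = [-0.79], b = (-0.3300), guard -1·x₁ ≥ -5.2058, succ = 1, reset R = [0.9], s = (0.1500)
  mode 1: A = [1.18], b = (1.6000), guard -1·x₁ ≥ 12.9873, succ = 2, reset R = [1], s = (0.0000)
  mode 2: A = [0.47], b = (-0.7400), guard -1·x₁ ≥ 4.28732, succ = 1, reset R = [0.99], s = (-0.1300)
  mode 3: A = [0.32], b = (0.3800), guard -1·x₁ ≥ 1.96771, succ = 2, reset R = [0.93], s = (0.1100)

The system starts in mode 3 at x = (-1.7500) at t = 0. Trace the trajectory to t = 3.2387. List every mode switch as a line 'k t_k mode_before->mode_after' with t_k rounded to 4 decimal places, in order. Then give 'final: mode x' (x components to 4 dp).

1 1.0224 3->2
2 2.2484 2->1
final: 1 -11.0674

Mode 3: guard c·x = 1.9677 hit at Δt = 1.0224 (t = 1.0224), x⁻ = (-1.9677) → reset → x⁺ = (-1.7200), jump to mode 2
Mode 2: guard c·x = 4.2873 hit at Δt = 1.2260 (t = 2.2484), x⁻ = (-4.2873) → reset → x⁺ = (-4.3744), jump to mode 1
Mode 1: flow for 0.9903 to horizon, guard not reached → x = (-11.0674)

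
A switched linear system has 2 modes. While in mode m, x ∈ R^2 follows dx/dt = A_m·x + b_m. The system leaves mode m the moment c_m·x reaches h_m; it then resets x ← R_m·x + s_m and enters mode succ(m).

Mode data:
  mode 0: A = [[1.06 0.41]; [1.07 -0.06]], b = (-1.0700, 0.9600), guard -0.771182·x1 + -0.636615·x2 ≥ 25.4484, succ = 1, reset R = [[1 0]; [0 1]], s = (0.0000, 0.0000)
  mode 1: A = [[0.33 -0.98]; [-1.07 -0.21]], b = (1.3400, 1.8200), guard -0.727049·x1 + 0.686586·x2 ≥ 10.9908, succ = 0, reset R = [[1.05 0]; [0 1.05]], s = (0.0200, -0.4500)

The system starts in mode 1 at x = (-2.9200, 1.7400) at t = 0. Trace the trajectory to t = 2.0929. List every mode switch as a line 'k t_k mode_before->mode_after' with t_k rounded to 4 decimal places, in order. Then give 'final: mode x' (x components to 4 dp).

Mode 1: guard c·x = 10.9908 hit at Δt = 1.0419 (t = 1.0419), x⁻ = (-7.6965, 7.8578) → reset → x⁺ = (-8.0613, 7.8007), jump to mode 0
Mode 0: flow for 1.0510 to horizon, guard not reached → x = (-24.2762, -7.2523)

1 1.0419 1->0
final: 0 -24.2762 -7.2523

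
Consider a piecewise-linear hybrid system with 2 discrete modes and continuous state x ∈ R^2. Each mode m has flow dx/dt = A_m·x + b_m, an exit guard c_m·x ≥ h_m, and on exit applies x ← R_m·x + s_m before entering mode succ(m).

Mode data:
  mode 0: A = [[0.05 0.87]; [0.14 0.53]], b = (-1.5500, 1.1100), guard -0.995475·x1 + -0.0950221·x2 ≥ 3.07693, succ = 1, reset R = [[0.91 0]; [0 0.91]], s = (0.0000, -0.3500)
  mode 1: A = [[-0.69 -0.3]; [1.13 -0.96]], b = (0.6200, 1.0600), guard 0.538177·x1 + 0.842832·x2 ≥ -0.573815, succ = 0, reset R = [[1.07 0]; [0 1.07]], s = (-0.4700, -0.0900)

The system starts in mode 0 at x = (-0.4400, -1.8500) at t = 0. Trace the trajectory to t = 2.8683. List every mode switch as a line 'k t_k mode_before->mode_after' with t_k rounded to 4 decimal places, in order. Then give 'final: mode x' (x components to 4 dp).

1 0.7569 0->1
2 2.0844 1->0
final: 0 -2.2254 -0.1794

Mode 0: guard c·x = 3.0769 hit at Δt = 0.7569 (t = 0.7569), x⁻ = (-2.9062, -1.9352) → reset → x⁺ = (-2.6446, -2.1111), jump to mode 1
Mode 1: guard c·x = -0.5738 hit at Δt = 1.3275 (t = 2.0844), x⁻ = (-0.1675, -0.5739) → reset → x⁺ = (-0.6492, -0.7040), jump to mode 0
Mode 0: flow for 0.7839 to horizon, guard not reached → x = (-2.2254, -0.1794)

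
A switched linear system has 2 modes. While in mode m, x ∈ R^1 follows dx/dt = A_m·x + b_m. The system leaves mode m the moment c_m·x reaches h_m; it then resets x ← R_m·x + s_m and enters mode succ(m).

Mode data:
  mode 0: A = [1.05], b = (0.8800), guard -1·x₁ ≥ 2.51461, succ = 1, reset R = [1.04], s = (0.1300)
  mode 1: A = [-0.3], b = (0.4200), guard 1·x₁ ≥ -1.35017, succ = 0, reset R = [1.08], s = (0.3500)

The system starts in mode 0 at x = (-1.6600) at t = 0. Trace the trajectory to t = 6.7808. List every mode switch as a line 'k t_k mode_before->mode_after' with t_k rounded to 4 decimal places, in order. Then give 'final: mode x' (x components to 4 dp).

Mode 0: guard c·x = 2.5146 hit at Δt = 0.6789 (t = 0.6789), x⁻ = (-2.5146) → reset → x⁺ = (-2.4852), jump to mode 1
Mode 1: guard c·x = -1.3502 hit at Δt = 1.1517 (t = 1.8306), x⁻ = (-1.3502) → reset → x⁺ = (-1.1082), jump to mode 0
Mode 0: guard c·x = 2.5146 hit at Δt = 1.7388 (t = 3.5694), x⁻ = (-2.5146) → reset → x⁺ = (-2.4852), jump to mode 1
Mode 1: guard c·x = -1.3502 hit at Δt = 1.1517 (t = 4.7211), x⁻ = (-1.3502) → reset → x⁺ = (-1.1082), jump to mode 0
Mode 0: guard c·x = 2.5146 hit at Δt = 1.7388 (t = 6.4599), x⁻ = (-2.5146) → reset → x⁺ = (-2.4852), jump to mode 1
Mode 1: flow for 0.3209 to horizon, guard not reached → x = (-2.1286)

1 0.6789 0->1
2 1.8306 1->0
3 3.5694 0->1
4 4.7211 1->0
5 6.4599 0->1
final: 1 -2.1286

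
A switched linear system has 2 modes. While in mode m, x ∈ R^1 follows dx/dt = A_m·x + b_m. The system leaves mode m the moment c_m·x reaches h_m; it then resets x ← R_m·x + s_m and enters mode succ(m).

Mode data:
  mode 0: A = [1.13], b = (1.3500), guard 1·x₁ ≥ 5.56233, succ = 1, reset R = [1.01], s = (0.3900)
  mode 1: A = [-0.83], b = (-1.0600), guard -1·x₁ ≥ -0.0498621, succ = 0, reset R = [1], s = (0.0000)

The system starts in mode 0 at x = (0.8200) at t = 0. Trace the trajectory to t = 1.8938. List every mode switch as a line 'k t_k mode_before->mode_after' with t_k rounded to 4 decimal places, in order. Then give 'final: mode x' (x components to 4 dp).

1 1.0709 0->1
final: 1 2.4025

Mode 0: guard c·x = 5.5623 hit at Δt = 1.0709 (t = 1.0709), x⁻ = (5.5623) → reset → x⁺ = (6.0080), jump to mode 1
Mode 1: flow for 0.8229 to horizon, guard not reached → x = (2.4025)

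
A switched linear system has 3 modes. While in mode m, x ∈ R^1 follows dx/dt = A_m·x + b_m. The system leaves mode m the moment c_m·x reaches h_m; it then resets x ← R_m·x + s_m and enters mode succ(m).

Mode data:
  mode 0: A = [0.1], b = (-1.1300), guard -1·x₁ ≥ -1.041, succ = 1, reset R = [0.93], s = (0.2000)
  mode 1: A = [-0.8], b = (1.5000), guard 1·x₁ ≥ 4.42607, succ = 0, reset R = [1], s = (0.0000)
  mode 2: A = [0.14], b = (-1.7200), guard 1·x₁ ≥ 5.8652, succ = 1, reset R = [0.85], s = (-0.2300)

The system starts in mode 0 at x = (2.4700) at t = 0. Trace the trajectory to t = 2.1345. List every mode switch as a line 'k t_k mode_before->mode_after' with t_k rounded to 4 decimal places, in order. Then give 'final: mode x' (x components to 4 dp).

Mode 0: guard c·x = -1.0410 hit at Δt = 1.5000 (t = 1.5000), x⁻ = (1.0410) → reset → x⁺ = (1.1681), jump to mode 1
Mode 1: flow for 0.6345 to horizon, guard not reached → x = (1.4495)

1 1.5000 0->1
final: 1 1.4495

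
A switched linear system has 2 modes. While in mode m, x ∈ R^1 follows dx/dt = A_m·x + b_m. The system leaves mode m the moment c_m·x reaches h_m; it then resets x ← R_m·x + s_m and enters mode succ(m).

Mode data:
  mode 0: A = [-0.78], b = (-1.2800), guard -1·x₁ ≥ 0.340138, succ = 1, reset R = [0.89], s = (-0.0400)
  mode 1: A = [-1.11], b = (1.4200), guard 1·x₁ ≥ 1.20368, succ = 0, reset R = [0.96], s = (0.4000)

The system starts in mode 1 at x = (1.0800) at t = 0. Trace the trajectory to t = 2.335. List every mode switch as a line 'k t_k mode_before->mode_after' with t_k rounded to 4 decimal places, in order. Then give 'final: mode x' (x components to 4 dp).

1 0.8732 1->0
2 2.0258 0->1
final: 1 0.1285

Mode 1: guard c·x = 1.2037 hit at Δt = 0.8732 (t = 0.8732), x⁻ = (1.2037) → reset → x⁺ = (1.5555), jump to mode 0
Mode 0: guard c·x = 0.3401 hit at Δt = 1.1526 (t = 2.0258), x⁻ = (-0.3401) → reset → x⁺ = (-0.3427), jump to mode 1
Mode 1: flow for 0.3092 to horizon, guard not reached → x = (0.1285)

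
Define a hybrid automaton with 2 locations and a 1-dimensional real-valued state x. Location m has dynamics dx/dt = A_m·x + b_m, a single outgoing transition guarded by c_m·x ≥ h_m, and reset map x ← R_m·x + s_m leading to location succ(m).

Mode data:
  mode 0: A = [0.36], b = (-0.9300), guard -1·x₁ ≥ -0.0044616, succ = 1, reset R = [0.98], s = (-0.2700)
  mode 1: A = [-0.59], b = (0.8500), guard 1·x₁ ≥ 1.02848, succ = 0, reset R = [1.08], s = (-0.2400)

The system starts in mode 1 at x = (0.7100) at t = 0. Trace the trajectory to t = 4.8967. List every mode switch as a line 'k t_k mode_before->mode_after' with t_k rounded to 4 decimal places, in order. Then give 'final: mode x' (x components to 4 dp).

1 0.9703 1->0
2 2.1074 0->1
3 4.5151 1->0
final: 0 0.6186

Mode 1: guard c·x = 1.0285 hit at Δt = 0.9703 (t = 0.9703), x⁻ = (1.0285) → reset → x⁺ = (0.8708), jump to mode 0
Mode 0: guard c·x = -0.0045 hit at Δt = 1.1371 (t = 2.1074), x⁻ = (0.0045) → reset → x⁺ = (-0.2656), jump to mode 1
Mode 1: guard c·x = 1.0285 hit at Δt = 2.4078 (t = 4.5151), x⁻ = (1.0285) → reset → x⁺ = (0.8708), jump to mode 0
Mode 0: flow for 0.3816 to horizon, guard not reached → x = (0.6186)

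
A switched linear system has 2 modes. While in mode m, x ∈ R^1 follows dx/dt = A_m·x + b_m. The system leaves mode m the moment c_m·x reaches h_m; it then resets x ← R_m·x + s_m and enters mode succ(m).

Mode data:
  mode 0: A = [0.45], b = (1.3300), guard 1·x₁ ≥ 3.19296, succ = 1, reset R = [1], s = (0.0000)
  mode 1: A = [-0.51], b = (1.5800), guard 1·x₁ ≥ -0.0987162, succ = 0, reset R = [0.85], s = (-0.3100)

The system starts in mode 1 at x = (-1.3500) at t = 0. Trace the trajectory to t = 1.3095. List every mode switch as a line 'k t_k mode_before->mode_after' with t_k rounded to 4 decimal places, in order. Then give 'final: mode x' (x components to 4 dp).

1 0.6477 1->0
final: 0 0.4947

Mode 1: guard c·x = -0.0987 hit at Δt = 0.6477 (t = 0.6477), x⁻ = (-0.0987) → reset → x⁺ = (-0.3939), jump to mode 0
Mode 0: flow for 0.6618 to horizon, guard not reached → x = (0.4947)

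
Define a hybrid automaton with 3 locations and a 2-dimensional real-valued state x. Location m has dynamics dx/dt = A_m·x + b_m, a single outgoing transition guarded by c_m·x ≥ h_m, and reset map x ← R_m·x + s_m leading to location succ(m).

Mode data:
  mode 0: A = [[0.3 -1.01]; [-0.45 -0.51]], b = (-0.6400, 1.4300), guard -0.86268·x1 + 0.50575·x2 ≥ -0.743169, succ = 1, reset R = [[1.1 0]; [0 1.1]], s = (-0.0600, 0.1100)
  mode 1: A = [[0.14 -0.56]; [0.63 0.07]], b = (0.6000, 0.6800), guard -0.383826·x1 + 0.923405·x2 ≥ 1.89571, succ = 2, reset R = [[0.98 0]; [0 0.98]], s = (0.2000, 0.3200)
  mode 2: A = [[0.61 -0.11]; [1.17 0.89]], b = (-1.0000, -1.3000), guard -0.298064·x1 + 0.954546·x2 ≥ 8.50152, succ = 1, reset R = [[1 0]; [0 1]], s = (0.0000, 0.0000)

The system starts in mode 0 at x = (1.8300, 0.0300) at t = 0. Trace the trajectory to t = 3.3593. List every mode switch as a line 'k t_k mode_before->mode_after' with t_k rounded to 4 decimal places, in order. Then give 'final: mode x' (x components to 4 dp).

1 1.1690 0->1
2 2.2197 1->2
final: 2 0.1765 7.3482

Mode 0: guard c·x = -0.7432 hit at Δt = 1.1690 (t = 1.1690), x⁻ = (1.2415, 0.6483) → reset → x⁺ = (1.3057, 0.8231), jump to mode 1
Mode 1: guard c·x = 1.8957 hit at Δt = 1.0507 (t = 2.2197), x⁻ = (1.1439, 2.5285) → reset → x⁺ = (1.3211, 2.7979), jump to mode 2
Mode 2: flow for 1.1396 to horizon, guard not reached → x = (0.1765, 7.3482)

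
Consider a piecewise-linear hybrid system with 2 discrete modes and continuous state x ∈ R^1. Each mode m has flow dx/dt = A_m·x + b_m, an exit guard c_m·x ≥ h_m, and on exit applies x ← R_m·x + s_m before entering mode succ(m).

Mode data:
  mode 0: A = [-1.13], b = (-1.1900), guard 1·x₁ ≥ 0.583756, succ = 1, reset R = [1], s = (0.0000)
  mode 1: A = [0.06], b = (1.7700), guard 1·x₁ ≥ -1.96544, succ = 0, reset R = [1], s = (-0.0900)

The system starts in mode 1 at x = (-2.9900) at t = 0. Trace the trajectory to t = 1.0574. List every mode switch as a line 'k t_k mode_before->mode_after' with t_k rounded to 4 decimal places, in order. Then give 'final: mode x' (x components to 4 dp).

1 0.6320 1->0
final: 0 -1.6729

Mode 1: guard c·x = -1.9654 hit at Δt = 0.6320 (t = 0.6320), x⁻ = (-1.9654) → reset → x⁺ = (-2.0554), jump to mode 0
Mode 0: flow for 0.4254 to horizon, guard not reached → x = (-1.6729)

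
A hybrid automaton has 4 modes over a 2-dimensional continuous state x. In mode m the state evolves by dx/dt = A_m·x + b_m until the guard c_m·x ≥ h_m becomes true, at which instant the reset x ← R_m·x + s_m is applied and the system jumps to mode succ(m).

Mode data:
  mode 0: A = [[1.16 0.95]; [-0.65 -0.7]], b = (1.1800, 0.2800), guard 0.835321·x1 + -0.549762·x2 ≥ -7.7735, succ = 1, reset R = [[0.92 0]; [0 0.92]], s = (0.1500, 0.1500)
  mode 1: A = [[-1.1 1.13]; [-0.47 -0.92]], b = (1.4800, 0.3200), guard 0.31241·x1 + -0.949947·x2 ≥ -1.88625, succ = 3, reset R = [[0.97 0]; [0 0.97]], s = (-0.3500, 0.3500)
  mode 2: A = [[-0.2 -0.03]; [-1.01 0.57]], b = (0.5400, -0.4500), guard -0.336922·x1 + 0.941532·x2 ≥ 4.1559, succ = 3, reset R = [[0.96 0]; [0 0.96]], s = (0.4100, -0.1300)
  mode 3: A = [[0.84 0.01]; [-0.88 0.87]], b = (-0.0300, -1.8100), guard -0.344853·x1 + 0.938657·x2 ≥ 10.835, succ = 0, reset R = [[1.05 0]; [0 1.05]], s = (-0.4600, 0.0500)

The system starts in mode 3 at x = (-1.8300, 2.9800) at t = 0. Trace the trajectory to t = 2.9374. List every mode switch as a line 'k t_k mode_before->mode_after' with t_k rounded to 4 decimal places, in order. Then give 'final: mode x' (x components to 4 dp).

1 1.1766 3->0
2 1.5969 0->1
3 2.5826 1->3
final: 3 3.8225 2.5742

Mode 3: guard c·x = 10.8350 hit at Δt = 1.1766 (t = 1.1766), x⁻ = (-4.8761, 9.7517) → reset → x⁺ = (-5.5799, 10.2893), jump to mode 0
Mode 0: guard c·x = -7.7735 hit at Δt = 0.4203 (t = 1.5969), x⁻ = (-3.4890, 8.8384) → reset → x⁺ = (-3.0599, 8.2813), jump to mode 1
Mode 1: guard c·x = -1.8862 hit at Δt = 0.9857 (t = 2.5826), x⁻ = (3.2859, 3.0663) → reset → x⁺ = (2.8373, 3.3243), jump to mode 3
Mode 3: flow for 0.3548 to horizon, guard not reached → x = (3.8225, 2.5742)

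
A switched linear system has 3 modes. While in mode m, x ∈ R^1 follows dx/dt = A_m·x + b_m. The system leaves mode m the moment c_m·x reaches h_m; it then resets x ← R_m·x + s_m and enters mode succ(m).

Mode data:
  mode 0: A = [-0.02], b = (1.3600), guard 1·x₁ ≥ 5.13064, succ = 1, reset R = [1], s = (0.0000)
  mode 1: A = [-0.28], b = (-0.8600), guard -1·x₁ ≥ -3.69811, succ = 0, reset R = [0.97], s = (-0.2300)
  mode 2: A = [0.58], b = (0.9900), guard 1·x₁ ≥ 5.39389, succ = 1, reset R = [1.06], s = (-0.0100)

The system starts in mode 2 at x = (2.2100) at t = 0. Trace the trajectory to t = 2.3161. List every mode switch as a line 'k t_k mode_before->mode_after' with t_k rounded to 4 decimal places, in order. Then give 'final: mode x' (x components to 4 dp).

1 1.0257 2->1
2 1.9540 1->0
final: 0 3.8236

Mode 2: guard c·x = 5.3939 hit at Δt = 1.0257 (t = 1.0257), x⁻ = (5.3939) → reset → x⁺ = (5.7075), jump to mode 1
Mode 1: guard c·x = -3.6981 hit at Δt = 0.9283 (t = 1.9540), x⁻ = (3.6981) → reset → x⁺ = (3.3572), jump to mode 0
Mode 0: flow for 0.3621 to horizon, guard not reached → x = (3.8236)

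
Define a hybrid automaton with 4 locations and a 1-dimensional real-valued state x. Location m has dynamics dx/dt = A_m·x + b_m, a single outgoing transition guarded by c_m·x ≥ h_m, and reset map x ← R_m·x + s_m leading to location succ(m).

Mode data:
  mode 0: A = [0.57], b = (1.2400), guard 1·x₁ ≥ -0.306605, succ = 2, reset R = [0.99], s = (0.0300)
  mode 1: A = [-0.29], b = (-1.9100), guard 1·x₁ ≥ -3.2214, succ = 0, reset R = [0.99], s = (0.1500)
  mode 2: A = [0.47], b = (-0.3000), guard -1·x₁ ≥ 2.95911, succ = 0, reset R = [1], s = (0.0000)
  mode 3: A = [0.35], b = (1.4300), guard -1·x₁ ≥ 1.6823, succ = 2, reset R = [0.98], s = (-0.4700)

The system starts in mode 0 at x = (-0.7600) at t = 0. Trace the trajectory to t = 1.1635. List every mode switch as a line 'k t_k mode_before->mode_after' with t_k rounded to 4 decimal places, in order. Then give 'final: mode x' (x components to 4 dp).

Mode 0: guard c·x = -0.3066 hit at Δt = 0.4875 (t = 0.4875), x⁻ = (-0.3066) → reset → x⁺ = (-0.2735), jump to mode 2
Mode 2: flow for 0.6760 to horizon, guard not reached → x = (-0.6146)

1 0.4875 0->2
final: 2 -0.6146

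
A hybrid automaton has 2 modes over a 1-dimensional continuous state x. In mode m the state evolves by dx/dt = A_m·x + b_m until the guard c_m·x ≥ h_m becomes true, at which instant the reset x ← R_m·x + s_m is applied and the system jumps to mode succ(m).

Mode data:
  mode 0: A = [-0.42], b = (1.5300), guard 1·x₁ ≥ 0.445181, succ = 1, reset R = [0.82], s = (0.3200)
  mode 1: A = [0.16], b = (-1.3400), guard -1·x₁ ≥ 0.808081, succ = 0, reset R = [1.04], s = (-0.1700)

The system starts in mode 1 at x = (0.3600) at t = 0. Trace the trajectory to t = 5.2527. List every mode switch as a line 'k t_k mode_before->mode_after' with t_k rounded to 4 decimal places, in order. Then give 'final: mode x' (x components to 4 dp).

Mode 1: guard c·x = 0.8081 hit at Δt = 0.8503 (t = 0.8503), x⁻ = (-0.8081) → reset → x⁺ = (-1.0104), jump to mode 0
Mode 0: guard c·x = 0.4452 hit at Δt = 0.8932 (t = 1.7435), x⁻ = (0.4452) → reset → x⁺ = (0.6850), jump to mode 1
Mode 1: guard c·x = 0.8081 hit at Δt = 1.1091 (t = 2.8526), x⁻ = (-0.8081) → reset → x⁺ = (-1.0104), jump to mode 0
Mode 0: guard c·x = 0.4452 hit at Δt = 0.8932 (t = 3.7458), x⁻ = (0.4452) → reset → x⁺ = (0.6850), jump to mode 1
Mode 1: guard c·x = 0.8081 hit at Δt = 1.1091 (t = 4.8548), x⁻ = (-0.8081) → reset → x⁺ = (-1.0104), jump to mode 0
Mode 0: flow for 0.3979 to horizon, guard not reached → x = (-0.2943)

1 0.8503 1->0
2 1.7435 0->1
3 2.8526 1->0
4 3.7458 0->1
5 4.8548 1->0
final: 0 -0.2943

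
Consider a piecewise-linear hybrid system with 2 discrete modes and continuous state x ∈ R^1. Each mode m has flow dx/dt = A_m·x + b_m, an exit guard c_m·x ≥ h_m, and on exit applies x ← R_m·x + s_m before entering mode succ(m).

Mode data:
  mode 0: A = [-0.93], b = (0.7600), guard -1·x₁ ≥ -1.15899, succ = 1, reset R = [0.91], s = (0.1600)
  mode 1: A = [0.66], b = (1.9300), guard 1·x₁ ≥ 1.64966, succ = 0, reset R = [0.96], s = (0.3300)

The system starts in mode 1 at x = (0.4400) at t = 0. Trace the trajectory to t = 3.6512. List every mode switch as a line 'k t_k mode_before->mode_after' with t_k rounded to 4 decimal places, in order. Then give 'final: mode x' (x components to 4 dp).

1 0.4654 1->0
2 1.7188 0->1
3 1.8702 1->0
4 3.1236 0->1
5 3.2750 1->0
final: 0 1.5900

Mode 1: guard c·x = 1.6497 hit at Δt = 0.4654 (t = 0.4654), x⁻ = (1.6497) → reset → x⁺ = (1.9137), jump to mode 0
Mode 0: guard c·x = -1.1590 hit at Δt = 1.2534 (t = 1.7188), x⁻ = (1.1590) → reset → x⁺ = (1.2147), jump to mode 1
Mode 1: guard c·x = 1.6497 hit at Δt = 0.1514 (t = 1.8702), x⁻ = (1.6497) → reset → x⁺ = (1.9137), jump to mode 0
Mode 0: guard c·x = -1.1590 hit at Δt = 1.2534 (t = 3.1236), x⁻ = (1.1590) → reset → x⁺ = (1.2147), jump to mode 1
Mode 1: guard c·x = 1.6497 hit at Δt = 0.1514 (t = 3.2750), x⁻ = (1.6497) → reset → x⁺ = (1.9137), jump to mode 0
Mode 0: flow for 0.3762 to horizon, guard not reached → x = (1.5900)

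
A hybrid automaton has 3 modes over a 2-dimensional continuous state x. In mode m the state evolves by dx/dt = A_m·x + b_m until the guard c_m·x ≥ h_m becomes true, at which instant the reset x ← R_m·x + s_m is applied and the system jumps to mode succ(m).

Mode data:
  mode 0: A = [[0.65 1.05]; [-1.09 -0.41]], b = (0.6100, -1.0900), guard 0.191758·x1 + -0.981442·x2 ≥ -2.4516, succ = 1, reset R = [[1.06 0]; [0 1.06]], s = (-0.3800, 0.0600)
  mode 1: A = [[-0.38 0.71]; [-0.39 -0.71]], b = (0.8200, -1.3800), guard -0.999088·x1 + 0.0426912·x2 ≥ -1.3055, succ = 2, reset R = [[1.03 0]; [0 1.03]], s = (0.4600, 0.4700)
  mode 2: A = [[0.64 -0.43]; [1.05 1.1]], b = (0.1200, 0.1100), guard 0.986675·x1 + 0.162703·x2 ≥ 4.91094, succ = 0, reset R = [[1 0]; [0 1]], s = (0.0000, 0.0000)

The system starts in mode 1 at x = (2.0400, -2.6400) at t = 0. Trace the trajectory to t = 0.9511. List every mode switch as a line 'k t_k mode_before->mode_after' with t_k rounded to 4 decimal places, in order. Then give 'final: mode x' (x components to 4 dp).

1 0.5011 1->2
final: 2 2.8465 -2.3730

Mode 1: guard c·x = -1.3055 hit at Δt = 0.5011 (t = 0.5011), x⁻ = (1.1917, -2.6912) → reset → x⁺ = (1.6874, -2.3019), jump to mode 2
Mode 2: flow for 0.4500 to horizon, guard not reached → x = (2.8465, -2.3730)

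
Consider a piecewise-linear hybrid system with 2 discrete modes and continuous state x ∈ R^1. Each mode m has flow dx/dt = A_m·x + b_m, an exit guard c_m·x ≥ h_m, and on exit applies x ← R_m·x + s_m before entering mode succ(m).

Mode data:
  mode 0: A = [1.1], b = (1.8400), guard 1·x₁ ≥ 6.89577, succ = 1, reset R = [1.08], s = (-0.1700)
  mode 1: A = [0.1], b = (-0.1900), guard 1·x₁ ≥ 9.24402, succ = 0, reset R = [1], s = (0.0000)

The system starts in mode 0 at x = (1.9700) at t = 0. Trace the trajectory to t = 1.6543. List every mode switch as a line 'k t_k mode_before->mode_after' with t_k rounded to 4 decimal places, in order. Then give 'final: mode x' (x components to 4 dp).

1 0.7776 0->1
final: 1 7.7702

Mode 0: guard c·x = 6.8958 hit at Δt = 0.7776 (t = 0.7776), x⁻ = (6.8958) → reset → x⁺ = (7.2774), jump to mode 1
Mode 1: flow for 0.8767 to horizon, guard not reached → x = (7.7702)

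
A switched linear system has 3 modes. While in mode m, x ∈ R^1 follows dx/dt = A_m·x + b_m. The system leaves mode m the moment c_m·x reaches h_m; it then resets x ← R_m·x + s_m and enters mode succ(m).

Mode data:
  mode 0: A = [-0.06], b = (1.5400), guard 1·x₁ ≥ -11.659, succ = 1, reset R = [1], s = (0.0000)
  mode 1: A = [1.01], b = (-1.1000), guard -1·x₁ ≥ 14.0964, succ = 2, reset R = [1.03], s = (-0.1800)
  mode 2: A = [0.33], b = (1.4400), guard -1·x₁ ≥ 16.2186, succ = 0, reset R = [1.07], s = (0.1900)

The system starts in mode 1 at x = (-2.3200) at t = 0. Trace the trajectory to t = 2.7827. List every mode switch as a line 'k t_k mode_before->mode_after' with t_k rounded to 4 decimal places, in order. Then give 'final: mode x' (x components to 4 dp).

1 1.4791 1->2
2 1.8947 2->0
final: 0 -14.9416

Mode 1: guard c·x = 14.0964 hit at Δt = 1.4791 (t = 1.4791), x⁻ = (-14.0964) → reset → x⁺ = (-14.6993), jump to mode 2
Mode 2: guard c·x = 16.2186 hit at Δt = 0.4156 (t = 1.8947), x⁻ = (-16.2186) → reset → x⁺ = (-17.1639), jump to mode 0
Mode 0: flow for 0.8880 to horizon, guard not reached → x = (-14.9416)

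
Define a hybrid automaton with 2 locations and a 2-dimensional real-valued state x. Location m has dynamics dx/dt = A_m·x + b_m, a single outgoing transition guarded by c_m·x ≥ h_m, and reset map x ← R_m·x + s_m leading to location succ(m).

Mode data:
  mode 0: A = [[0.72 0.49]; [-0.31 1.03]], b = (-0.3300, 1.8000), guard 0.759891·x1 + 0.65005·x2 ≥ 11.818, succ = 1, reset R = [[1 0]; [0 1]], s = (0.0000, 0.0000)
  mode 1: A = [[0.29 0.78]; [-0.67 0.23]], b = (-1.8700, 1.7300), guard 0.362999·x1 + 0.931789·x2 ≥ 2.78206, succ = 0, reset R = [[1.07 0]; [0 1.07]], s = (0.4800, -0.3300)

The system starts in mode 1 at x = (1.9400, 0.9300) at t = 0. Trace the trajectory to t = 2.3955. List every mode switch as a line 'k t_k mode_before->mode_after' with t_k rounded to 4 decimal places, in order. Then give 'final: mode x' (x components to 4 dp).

Mode 1: guard c·x = 2.7821 hit at Δt = 1.4616 (t = 1.4616), x⁻ = (1.7111, 2.3191) → reset → x⁺ = (2.3109, 2.1515), jump to mode 0
Mode 0: flow for 0.9339 to horizon, guard not reached → x = (6.6283, 6.6385)

1 1.4616 1->0
final: 0 6.6283 6.6385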